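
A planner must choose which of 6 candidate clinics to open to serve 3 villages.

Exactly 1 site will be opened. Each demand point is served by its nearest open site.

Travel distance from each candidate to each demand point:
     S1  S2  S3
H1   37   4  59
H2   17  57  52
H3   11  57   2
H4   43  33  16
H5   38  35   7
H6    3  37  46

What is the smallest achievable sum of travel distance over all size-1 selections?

70

Open {H3}.
  S1→H3 11, S2→H3 57, S3→H3 2  ⇒ total 70.
Compare {H5}: total 80.
Compare {H6}: total 86.
No size-1 selection does better; minimum is 70.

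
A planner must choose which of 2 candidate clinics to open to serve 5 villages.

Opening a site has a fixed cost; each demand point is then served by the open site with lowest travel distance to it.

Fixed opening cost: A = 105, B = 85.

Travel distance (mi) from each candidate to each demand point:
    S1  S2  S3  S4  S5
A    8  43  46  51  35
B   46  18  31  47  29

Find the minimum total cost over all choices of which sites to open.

256

Open {B}: assign each demand point to its cheapest open site.
  S1→B 46, S2→B 18, S3→B 31, S4→B 47, S5→B 29
  travel distance 171, fixed 85 → total 256.
Compare {A}: travel distance 183 + fixed 105 = 288.
Compare {A, B}: travel distance 133 + fixed 190 = 323.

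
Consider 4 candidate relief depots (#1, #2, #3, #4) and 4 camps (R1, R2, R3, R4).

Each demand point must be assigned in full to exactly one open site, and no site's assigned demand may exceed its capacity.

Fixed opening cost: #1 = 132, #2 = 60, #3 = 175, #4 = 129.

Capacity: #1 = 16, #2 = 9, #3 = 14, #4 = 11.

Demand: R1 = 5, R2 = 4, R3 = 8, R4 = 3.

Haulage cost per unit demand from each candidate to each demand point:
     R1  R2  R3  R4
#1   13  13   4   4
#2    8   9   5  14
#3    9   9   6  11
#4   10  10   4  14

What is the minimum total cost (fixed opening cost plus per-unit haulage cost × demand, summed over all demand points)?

Open {#1, #2}; cheapest assignment that respects the capacities:
  #1 (cap 16, load 11): R3, R4 — cost 8×4 + 3×4 = 44
  #2 (cap 9, load 9): R1, R2 — cost 5×8 + 4×9 = 76
  Shipping 120, fixed 192 → total 312.
  Any other capacity-feasible assignment to {#1, #2} ships for at least 120.
Compare {#2, #4}: its best feasible assignment gives total 339.
Compare {#2, #3}: its best feasible assignment gives total 389.
Every other set of open sites that can feasibly serve all demand totals ≥ 339 even under its best assignment. Minimum: 312.

312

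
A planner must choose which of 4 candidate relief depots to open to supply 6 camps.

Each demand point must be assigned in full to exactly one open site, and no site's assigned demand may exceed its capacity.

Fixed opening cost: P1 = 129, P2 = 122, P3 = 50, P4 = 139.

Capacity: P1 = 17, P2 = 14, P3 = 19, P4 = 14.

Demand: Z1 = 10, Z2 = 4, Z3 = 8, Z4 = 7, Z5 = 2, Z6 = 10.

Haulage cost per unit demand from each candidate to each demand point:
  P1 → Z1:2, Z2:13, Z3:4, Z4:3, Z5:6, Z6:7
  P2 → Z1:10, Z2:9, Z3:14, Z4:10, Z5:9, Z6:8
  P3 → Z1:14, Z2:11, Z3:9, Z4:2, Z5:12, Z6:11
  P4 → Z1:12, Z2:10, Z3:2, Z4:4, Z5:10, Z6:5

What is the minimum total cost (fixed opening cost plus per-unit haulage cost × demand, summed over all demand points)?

Open {P1, P3, P4}; cheapest assignment that respects the capacities:
  P1 (cap 17, load 12): Z1, Z5 — cost 10×2 + 2×6 = 32
  P3 (cap 19, load 15): Z3, Z4 — cost 8×9 + 7×2 = 86
  P4 (cap 14, load 14): Z2, Z6 — cost 4×10 + 10×5 = 90
  Shipping 208, fixed 318 → total 526.
  Any other capacity-feasible assignment to {P1, P3, P4} ships for at least 208.
Compare {P1, P2, P3}: its best feasible assignment gives total 535.
Compare {P1, P2, P4}: its best feasible assignment gives total 583.
Every other set of open sites that can feasibly serve all demand totals ≥ 535 even under its best assignment. Minimum: 526.

526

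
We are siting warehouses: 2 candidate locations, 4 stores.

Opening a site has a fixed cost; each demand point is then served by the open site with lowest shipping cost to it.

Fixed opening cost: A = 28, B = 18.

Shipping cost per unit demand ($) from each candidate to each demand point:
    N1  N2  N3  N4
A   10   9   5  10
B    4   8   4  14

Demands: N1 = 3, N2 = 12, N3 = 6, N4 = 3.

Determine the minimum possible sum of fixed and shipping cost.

Open {B}: assign each demand point to its cheapest open site.
  N1→B 3×4=12, N2→B 12×8=96, N3→B 6×4=24, N4→B 3×14=42
  shipping cost 174, fixed 18 → total 192.
Compare {A, B}: shipping cost 162 + fixed 46 = 208.
Compare {A}: shipping cost 198 + fixed 28 = 226.

192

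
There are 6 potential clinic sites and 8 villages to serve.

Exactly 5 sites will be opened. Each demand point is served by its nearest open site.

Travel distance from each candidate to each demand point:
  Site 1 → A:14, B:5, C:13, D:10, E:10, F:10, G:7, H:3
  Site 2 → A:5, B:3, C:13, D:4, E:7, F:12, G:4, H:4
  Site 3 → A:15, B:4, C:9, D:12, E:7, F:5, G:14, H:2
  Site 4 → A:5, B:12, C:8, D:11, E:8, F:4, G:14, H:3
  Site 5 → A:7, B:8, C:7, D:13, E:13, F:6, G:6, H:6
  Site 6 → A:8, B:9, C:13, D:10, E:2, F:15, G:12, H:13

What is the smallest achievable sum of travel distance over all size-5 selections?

Open {Site 2, Site 3, Site 4, Site 5, Site 6}.
  A→Site 2 5, B→Site 2 3, C→Site 5 7, D→Site 2 4, E→Site 6 2, F→Site 4 4, G→Site 2 4, H→Site 3 2  ⇒ total 31.
Compare {Site 1, Site 2, Site 3, Site 4, Site 6}: total 32.
Compare {Site 1, Site 2, Site 3, Site 5, Site 6}: total 32.
No size-5 selection does better; minimum is 31.

31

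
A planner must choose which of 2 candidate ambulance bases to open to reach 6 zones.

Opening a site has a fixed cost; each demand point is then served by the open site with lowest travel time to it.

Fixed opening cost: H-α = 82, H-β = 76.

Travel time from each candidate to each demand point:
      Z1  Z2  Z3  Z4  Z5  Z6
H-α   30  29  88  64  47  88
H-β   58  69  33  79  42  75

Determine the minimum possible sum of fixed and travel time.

Open {H-α}: assign each demand point to its cheapest open site.
  Z1→H-α 30, Z2→H-α 29, Z3→H-α 88, Z4→H-α 64, Z5→H-α 47, Z6→H-α 88
  travel time 346, fixed 82 → total 428.
Compare {H-α, H-β}: travel time 273 + fixed 158 = 431.
Compare {H-β}: travel time 356 + fixed 76 = 432.

428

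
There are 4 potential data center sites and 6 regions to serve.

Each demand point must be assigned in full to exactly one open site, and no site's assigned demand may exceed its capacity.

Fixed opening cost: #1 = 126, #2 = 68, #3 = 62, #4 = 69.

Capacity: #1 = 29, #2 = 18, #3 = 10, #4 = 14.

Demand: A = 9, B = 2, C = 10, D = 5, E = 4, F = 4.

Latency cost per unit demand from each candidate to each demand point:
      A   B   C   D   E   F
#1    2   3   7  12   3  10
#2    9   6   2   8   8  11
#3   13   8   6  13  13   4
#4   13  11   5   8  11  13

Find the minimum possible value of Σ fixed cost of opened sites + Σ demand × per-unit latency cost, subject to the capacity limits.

Open {#1, #2}; cheapest assignment that respects the capacities:
  #1 (cap 29, load 19): A, B, E, F — cost 9×2 + 2×3 + 4×3 + 4×10 = 76
  #2 (cap 18, load 15): C, D — cost 10×2 + 5×8 = 60
  Shipping 136, fixed 194 → total 330.
  Any other capacity-feasible assignment to {#1, #2} ships for at least 136.
Compare {#1, #2, #3}: its best feasible assignment gives total 368.
Compare {#1, #3}: its best feasible assignment gives total 375.
Every other set of open sites that can feasibly serve all demand totals ≥ 368 even under its best assignment. Minimum: 330.

330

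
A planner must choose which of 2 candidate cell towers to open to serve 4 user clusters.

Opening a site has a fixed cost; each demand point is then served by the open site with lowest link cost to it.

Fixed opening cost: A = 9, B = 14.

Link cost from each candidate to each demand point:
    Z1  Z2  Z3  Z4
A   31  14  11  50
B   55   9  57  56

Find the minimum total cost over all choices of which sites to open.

Open {A}: assign each demand point to its cheapest open site.
  Z1→A 31, Z2→A 14, Z3→A 11, Z4→A 50
  link cost 106, fixed 9 → total 115.
Compare {A, B}: link cost 101 + fixed 23 = 124.
Compare {B}: link cost 177 + fixed 14 = 191.

115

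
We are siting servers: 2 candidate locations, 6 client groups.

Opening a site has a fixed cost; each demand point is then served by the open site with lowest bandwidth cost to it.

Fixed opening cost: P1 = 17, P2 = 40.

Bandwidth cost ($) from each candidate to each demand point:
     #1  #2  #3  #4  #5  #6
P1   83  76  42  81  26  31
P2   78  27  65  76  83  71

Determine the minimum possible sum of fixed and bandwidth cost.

337

Open {P1, P2}: assign each demand point to its cheapest open site.
  #1→P2 78, #2→P2 27, #3→P1 42, #4→P2 76, #5→P1 26, #6→P1 31
  bandwidth cost 280, fixed 57 → total 337.
Compare {P1}: bandwidth cost 339 + fixed 17 = 356.
Compare {P2}: bandwidth cost 400 + fixed 40 = 440.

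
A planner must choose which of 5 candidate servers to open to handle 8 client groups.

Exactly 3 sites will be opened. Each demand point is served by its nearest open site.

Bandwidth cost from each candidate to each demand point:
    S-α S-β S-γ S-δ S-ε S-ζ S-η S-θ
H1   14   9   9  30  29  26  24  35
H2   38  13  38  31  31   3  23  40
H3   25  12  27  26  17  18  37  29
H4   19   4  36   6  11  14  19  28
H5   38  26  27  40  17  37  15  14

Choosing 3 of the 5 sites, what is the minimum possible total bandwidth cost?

Open {H1, H4, H5}.
  S-α→H1 14, S-β→H4 4, S-γ→H1 9, S-δ→H4 6, S-ε→H4 11, S-ζ→H4 14, S-η→H5 15, S-θ→H5 14  ⇒ total 87.
Compare {H1, H2, H4}: total 94.
Compare {H2, H4, H5}: total 99.
No size-3 selection does better; minimum is 87.

87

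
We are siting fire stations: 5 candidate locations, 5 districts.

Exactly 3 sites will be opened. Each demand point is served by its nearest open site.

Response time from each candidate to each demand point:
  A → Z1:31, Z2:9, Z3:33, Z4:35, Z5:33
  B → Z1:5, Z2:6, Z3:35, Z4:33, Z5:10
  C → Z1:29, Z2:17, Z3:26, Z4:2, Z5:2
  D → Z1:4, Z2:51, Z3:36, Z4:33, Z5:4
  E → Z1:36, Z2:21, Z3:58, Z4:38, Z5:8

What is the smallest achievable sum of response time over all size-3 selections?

40

Open {B, C, D}.
  Z1→D 4, Z2→B 6, Z3→C 26, Z4→C 2, Z5→C 2  ⇒ total 40.
Compare {A, B, C}: total 41.
Compare {B, C, E}: total 41.
No size-3 selection does better; minimum is 40.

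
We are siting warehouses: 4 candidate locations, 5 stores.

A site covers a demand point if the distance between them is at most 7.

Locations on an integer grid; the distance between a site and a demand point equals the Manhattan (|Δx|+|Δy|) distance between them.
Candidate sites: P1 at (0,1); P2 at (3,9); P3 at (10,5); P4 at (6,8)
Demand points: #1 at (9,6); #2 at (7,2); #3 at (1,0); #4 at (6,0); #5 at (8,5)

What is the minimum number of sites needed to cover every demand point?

2

Coverage sets (demand points within 7 of each site):
  P1: {#3, #4}
  P2: {}
  P3: {#1, #2, #5}
  P4: {#1, #2, #5}
No single site covers all 5 demand points.
But {P1, P3} covers everything, so the minimum is 2.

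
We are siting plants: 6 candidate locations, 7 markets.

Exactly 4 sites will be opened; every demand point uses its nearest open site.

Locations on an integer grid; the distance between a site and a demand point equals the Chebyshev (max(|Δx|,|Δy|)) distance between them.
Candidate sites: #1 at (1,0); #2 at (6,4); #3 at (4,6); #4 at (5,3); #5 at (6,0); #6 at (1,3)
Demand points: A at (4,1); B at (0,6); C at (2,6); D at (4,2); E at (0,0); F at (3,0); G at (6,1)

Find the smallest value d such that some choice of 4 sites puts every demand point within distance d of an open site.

3

Open {#1, #2, #3, #6}.
  Farthest demand point is A at distance 3 (to #1); all others are ≤ 3.
With {#1, #2, #4, #6} the worst case is 3.
With {#1, #2, #5, #6} the worst case is 3.
No size-4 selection achieves below 3.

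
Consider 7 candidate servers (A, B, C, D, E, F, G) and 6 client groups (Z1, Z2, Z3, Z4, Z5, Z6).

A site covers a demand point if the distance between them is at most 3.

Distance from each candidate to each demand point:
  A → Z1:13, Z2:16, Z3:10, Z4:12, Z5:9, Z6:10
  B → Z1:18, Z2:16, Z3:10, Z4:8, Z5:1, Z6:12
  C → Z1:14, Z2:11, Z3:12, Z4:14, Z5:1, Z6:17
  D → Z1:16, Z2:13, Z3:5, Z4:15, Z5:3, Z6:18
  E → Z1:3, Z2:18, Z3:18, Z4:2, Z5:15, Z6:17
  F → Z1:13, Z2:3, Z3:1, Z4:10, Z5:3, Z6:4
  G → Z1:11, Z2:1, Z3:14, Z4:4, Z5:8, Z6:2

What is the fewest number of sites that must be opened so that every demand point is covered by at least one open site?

Coverage sets (demand points within 3 of each site):
  A: {}
  B: {Z5}
  C: {Z5}
  D: {Z5}
  E: {Z1, Z4}
  F: {Z2, Z3, Z5}
  G: {Z2, Z6}
No 2 sites suffice: every size-2 union leaves at least one demand point uncovered.
But {E, F, G} covers everything, so the minimum is 3.

3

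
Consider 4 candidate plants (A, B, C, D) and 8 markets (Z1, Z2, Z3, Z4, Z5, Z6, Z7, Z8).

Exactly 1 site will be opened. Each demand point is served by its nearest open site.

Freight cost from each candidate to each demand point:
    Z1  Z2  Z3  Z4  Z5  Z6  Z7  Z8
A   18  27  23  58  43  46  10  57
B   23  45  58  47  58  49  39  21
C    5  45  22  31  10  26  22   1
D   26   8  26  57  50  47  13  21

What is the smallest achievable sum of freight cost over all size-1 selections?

Open {C}.
  Z1→C 5, Z2→C 45, Z3→C 22, Z4→C 31, Z5→C 10, Z6→C 26, Z7→C 22, Z8→C 1  ⇒ total 162.
Compare {D}: total 248.
Compare {A}: total 282.
No size-1 selection does better; minimum is 162.

162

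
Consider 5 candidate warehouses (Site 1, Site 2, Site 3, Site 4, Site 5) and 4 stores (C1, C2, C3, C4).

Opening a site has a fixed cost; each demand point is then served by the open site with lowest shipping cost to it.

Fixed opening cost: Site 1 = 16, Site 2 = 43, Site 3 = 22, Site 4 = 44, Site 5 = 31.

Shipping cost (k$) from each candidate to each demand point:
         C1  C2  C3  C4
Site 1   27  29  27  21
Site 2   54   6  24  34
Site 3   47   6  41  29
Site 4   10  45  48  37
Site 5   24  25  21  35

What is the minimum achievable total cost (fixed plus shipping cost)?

119

Open {Site 1, Site 3}: assign each demand point to its cheapest open site.
  C1→Site 1 27, C2→Site 3 6, C3→Site 1 27, C4→Site 1 21
  shipping cost 81, fixed 38 → total 119.
Compare {Site 1}: shipping cost 104 + fixed 16 = 120.
Compare {Site 3, Site 5}: shipping cost 80 + fixed 53 = 133.
Compare {Site 5}: shipping cost 105 + fixed 31 = 136.
All other subsets cost ≥ 120. Minimum total cost: 119.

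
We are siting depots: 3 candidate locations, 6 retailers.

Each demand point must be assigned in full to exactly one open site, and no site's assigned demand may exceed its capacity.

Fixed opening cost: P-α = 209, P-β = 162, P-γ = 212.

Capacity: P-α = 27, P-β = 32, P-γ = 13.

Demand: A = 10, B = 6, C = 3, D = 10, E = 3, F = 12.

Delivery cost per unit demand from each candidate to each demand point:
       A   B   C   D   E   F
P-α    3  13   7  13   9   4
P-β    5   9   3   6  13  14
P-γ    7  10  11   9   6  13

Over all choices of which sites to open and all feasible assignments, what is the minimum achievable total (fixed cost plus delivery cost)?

599

Open {P-α, P-β}; cheapest assignment that respects the capacities:
  P-α (cap 27, load 25): A, E, F — cost 10×3 + 3×9 + 12×4 = 105
  P-β (cap 32, load 19): B, C, D — cost 6×9 + 3×3 + 10×6 = 123
  Shipping 228, fixed 371 → total 599.
  Any other capacity-feasible assignment to {P-α, P-β} ships for at least 228.
Compare {P-β, P-γ}: its best feasible assignment gives total 742.
Compare {P-α, P-β, P-γ}: its best feasible assignment gives total 802.
Every other set of open sites that can feasibly serve all demand totals ≥ 742 even under its best assignment. Minimum: 599.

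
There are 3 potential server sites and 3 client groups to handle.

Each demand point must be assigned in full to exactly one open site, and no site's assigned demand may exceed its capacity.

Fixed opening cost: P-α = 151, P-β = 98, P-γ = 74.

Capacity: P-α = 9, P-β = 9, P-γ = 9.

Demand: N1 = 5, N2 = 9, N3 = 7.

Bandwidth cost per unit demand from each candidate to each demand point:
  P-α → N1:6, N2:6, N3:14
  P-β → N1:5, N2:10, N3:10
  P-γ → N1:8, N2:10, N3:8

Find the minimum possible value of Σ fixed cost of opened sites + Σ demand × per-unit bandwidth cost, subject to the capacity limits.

458

Open {P-α, P-β, P-γ}; cheapest assignment that respects the capacities:
  P-α (cap 9, load 9): N2 — cost 9×6 = 54
  P-β (cap 9, load 5): N1 — cost 5×5 = 25
  P-γ (cap 9, load 7): N3 — cost 7×8 = 56
  Shipping 135, fixed 323 → total 458.
  Any other capacity-feasible assignment to {P-α, P-β, P-γ} ships for at least 135.
Total demand is 21 and no other set of sites has combined capacity ≥ 21, so {P-α, P-β, P-γ} is the only feasible choice of open sites. Minimum: 458.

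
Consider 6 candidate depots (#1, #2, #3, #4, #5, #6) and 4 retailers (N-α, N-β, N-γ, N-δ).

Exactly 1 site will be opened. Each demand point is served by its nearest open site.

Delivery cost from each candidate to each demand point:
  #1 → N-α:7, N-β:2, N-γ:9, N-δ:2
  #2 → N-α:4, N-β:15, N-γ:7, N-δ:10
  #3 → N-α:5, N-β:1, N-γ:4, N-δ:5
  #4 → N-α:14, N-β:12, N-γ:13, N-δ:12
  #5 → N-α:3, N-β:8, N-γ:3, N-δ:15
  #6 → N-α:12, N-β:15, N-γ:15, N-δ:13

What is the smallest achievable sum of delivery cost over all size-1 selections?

15

Open {#3}.
  N-α→#3 5, N-β→#3 1, N-γ→#3 4, N-δ→#3 5  ⇒ total 15.
Compare {#1}: total 20.
Compare {#5}: total 29.
No size-1 selection does better; minimum is 15.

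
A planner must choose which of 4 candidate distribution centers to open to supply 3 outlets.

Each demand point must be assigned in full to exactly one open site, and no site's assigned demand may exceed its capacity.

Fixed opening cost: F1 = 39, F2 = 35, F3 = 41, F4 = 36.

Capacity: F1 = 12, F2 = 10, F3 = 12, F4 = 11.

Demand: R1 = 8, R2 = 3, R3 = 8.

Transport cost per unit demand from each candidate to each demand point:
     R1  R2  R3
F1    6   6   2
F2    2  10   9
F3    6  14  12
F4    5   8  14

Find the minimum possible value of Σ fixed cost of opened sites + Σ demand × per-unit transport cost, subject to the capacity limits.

Open {F1, F2}; cheapest assignment that respects the capacities:
  F1 (cap 12, load 11): R2, R3 — cost 3×6 + 8×2 = 34
  F2 (cap 10, load 8): R1 — cost 8×2 = 16
  Shipping 50, fixed 74 → total 124.
  Any other capacity-feasible assignment to {F1, F2} ships for at least 50.
Compare {F1, F4}: its best feasible assignment gives total 149.
Compare {F1, F2, F4}: its best feasible assignment gives total 160.
Every other set of open sites that can feasibly serve all demand totals ≥ 149 even under its best assignment. Minimum: 124.

124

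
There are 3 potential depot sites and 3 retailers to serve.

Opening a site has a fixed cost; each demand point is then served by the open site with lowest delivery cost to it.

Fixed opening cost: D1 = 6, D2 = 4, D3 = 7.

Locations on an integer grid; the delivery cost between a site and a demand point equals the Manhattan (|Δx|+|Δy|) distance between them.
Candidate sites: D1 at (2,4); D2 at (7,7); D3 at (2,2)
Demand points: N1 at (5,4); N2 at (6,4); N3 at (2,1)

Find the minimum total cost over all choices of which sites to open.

Open {D1}: assign each demand point to its cheapest open site.
  N1→D1 3, N2→D1 4, N3→D1 3
  delivery cost 10, fixed 6 → total 16.
Compare {D3}: delivery cost 12 + fixed 7 = 19.
Compare {D1, D2}: delivery cost 10 + fixed 10 = 20.
Compare {D1, D3}: delivery cost 8 + fixed 13 = 21.
All other subsets cost ≥ 19. Minimum total cost: 16.

16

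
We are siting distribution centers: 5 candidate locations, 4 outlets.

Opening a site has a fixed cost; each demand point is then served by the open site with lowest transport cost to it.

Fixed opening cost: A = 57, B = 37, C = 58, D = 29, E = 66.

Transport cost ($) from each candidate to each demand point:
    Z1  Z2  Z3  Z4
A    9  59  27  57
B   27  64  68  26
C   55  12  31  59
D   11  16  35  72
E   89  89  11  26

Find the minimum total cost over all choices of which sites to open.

154

Open {B, D}: assign each demand point to its cheapest open site.
  Z1→D 11, Z2→D 16, Z3→D 35, Z4→B 26
  transport cost 88, fixed 66 → total 154.
Compare {D, E}: transport cost 64 + fixed 95 = 159.
Compare {D}: transport cost 134 + fixed 29 = 163.
Compare {B, C}: transport cost 96 + fixed 95 = 191.
All other subsets cost ≥ 159. Minimum total cost: 154.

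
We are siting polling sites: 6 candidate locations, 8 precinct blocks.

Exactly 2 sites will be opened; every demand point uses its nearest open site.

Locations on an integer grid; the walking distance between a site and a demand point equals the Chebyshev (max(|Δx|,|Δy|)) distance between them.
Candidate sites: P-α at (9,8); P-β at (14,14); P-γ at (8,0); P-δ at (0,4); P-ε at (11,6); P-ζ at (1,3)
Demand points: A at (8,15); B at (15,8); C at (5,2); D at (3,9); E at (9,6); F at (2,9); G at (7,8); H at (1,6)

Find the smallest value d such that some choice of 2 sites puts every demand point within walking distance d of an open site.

Open {P-α, P-γ}.
  Farthest demand point is A at walking distance 7 (to P-α); all others are ≤ 7.
With {P-α, P-δ} the worst case is 7.
With {P-α, P-ζ} the worst case is 7.
No size-2 selection achieves below 7.

7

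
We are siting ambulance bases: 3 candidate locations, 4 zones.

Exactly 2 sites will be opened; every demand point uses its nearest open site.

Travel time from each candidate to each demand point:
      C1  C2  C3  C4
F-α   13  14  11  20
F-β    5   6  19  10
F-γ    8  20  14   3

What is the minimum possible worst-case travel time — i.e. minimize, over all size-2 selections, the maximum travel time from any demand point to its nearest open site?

Open {F-α, F-β}.
  Farthest demand point is C3 at travel time 11 (to F-α); all others are ≤ 11.
With {F-α, F-γ} the worst case is 14.
With {F-β, F-γ} the worst case is 14.
No size-2 selection achieves below 11.

11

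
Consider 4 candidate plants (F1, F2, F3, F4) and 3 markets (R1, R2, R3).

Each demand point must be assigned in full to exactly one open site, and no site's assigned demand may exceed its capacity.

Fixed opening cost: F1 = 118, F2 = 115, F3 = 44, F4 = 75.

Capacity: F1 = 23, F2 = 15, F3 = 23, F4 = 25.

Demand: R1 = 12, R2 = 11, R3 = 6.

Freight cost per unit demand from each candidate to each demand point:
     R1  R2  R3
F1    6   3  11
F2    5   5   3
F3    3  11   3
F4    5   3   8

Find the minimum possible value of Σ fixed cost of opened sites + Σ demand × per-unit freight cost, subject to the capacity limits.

206

Open {F3, F4}; cheapest assignment that respects the capacities:
  F3 (cap 23, load 18): R1, R3 — cost 12×3 + 6×3 = 54
  F4 (cap 25, load 11): R2 — cost 11×3 = 33
  Shipping 87, fixed 119 → total 206.
  Any other capacity-feasible assignment to {F3, F4} ships for at least 87.
Compare {F1, F3}: its best feasible assignment gives total 249.
Compare {F2, F3}: its best feasible assignment gives total 268.
Every other set of open sites that can feasibly serve all demand totals ≥ 249 even under its best assignment. Minimum: 206.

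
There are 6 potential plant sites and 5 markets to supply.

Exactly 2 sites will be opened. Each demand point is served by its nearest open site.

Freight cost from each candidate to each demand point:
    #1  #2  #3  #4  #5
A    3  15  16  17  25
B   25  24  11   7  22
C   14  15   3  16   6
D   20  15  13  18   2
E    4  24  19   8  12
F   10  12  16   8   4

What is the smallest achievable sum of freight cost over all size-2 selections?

Open {C, E}.
  #1→E 4, #2→C 15, #3→C 3, #4→E 8, #5→C 6  ⇒ total 36.
Compare {C, F}: total 37.
Compare {D, E}: total 42.
No size-2 selection does better; minimum is 36.

36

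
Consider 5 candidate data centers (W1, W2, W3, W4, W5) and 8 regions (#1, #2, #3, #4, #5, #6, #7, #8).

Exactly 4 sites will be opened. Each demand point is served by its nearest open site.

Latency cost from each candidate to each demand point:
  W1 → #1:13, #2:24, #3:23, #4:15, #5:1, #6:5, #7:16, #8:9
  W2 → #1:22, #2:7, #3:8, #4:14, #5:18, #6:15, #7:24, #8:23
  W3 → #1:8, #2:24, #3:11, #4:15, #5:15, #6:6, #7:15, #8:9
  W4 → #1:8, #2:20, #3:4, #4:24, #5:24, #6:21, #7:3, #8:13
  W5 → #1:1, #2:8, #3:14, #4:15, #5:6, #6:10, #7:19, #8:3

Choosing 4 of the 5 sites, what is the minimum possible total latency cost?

38

Open {W1, W2, W4, W5}.
  #1→W5 1, #2→W2 7, #3→W4 4, #4→W2 14, #5→W1 1, #6→W1 5, #7→W4 3, #8→W5 3  ⇒ total 38.
Compare {W1, W3, W4, W5}: total 40.
Compare {W2, W3, W4, W5}: total 44.
No size-4 selection does better; minimum is 38.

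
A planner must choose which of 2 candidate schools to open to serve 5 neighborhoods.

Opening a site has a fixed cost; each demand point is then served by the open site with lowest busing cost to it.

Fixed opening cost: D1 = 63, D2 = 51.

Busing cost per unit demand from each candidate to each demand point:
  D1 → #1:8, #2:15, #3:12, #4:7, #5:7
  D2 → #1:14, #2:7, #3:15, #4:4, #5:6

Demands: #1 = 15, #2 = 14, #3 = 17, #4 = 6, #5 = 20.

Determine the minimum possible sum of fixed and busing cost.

680

Open {D1, D2}: assign each demand point to its cheapest open site.
  #1→D1 15×8=120, #2→D2 14×7=98, #3→D1 17×12=204, #4→D2 6×4=24, #5→D2 20×6=120
  busing cost 566, fixed 114 → total 680.
Compare {D2}: busing cost 707 + fixed 51 = 758.
Compare {D1}: busing cost 716 + fixed 63 = 779.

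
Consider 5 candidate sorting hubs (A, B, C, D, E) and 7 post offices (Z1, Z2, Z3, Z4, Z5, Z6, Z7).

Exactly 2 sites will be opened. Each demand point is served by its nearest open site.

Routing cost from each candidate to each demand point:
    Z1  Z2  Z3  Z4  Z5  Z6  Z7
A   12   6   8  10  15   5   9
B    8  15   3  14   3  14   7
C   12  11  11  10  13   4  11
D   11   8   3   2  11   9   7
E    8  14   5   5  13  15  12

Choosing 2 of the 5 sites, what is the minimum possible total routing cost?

40

Open {B, D}.
  Z1→B 8, Z2→D 8, Z3→B 3, Z4→D 2, Z5→B 3, Z6→D 9, Z7→B 7  ⇒ total 40.
Compare {A, B}: total 42.
Compare {A, D}: total 45.
No size-2 selection does better; minimum is 40.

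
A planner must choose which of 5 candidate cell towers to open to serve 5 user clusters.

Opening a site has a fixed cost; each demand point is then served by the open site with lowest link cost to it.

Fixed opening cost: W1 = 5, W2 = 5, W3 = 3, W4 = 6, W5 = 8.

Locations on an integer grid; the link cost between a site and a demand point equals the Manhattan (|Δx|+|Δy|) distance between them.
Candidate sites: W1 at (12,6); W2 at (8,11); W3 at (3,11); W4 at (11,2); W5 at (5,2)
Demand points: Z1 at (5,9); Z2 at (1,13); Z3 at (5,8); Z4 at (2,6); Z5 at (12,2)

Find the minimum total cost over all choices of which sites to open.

Open {W3, W4}: assign each demand point to its cheapest open site.
  Z1→W3 4, Z2→W3 4, Z3→W3 5, Z4→W3 6, Z5→W4 1
  link cost 20, fixed 9 → total 29.
Compare {W1, W3}: link cost 23 + fixed 8 = 31.
Compare {W1, W3, W4}: link cost 20 + fixed 14 = 34.
Compare {W2, W3, W4}: link cost 20 + fixed 14 = 34.
All other subsets cost ≥ 31. Minimum total cost: 29.

29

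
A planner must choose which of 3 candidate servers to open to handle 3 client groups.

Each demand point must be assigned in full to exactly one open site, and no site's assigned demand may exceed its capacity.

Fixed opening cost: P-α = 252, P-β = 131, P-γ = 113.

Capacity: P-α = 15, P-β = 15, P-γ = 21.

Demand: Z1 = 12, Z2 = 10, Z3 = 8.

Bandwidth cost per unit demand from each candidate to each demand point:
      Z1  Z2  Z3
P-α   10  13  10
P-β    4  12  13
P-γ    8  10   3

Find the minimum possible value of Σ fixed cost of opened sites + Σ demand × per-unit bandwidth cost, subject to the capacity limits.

Open {P-β, P-γ}; cheapest assignment that respects the capacities:
  P-β (cap 15, load 12): Z1 — cost 12×4 = 48
  P-γ (cap 21, load 18): Z2, Z3 — cost 10×10 + 8×3 = 124
  Shipping 172, fixed 244 → total 416.
  Any other capacity-feasible assignment to {P-β, P-γ} ships for at least 172.
Compare {P-α, P-γ}: its best feasible assignment gives total 609.
Compare {P-α, P-β, P-γ}: its best feasible assignment gives total 668.
Every other set of open sites that can feasibly serve all demand totals ≥ 609 even under its best assignment. Minimum: 416.

416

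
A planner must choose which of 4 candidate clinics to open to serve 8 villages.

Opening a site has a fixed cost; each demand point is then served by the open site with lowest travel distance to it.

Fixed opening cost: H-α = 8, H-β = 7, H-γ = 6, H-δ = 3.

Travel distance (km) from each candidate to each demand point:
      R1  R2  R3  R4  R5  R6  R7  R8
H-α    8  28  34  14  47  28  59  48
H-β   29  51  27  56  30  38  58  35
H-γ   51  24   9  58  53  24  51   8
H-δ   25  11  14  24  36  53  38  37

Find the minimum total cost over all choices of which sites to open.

165

Open {H-α, H-γ, H-δ}: assign each demand point to its cheapest open site.
  R1→H-α 8, R2→H-δ 11, R3→H-γ 9, R4→H-α 14, R5→H-δ 36, R6→H-γ 24, R7→H-δ 38, R8→H-γ 8
  travel distance 148, fixed 17 → total 165.
Compare {H-α, H-β, H-γ, H-δ}: travel distance 142 + fixed 24 = 166.
Compare {H-γ, H-δ}: travel distance 175 + fixed 9 = 184.
Compare {H-β, H-γ, H-δ}: travel distance 169 + fixed 16 = 185.
All other subsets cost ≥ 166. Minimum total cost: 165.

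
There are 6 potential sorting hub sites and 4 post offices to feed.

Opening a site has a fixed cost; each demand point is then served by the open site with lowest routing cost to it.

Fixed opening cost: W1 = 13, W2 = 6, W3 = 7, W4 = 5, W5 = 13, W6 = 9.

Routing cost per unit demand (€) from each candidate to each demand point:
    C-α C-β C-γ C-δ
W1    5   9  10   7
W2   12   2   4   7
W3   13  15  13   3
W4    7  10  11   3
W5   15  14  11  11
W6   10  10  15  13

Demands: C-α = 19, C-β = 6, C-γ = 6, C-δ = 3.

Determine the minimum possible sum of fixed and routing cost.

164

Open {W1, W2, W4}: assign each demand point to its cheapest open site.
  C-α→W1 19×5=95, C-β→W2 6×2=12, C-γ→W2 6×4=24, C-δ→W4 3×3=9
  routing cost 140, fixed 24 → total 164.
Compare {W1, W2, W3}: routing cost 140 + fixed 26 = 166.
Compare {W1, W2}: routing cost 152 + fixed 19 = 171.
Compare {W1, W2, W3, W4}: routing cost 140 + fixed 31 = 171.
All other subsets cost ≥ 166. Minimum total cost: 164.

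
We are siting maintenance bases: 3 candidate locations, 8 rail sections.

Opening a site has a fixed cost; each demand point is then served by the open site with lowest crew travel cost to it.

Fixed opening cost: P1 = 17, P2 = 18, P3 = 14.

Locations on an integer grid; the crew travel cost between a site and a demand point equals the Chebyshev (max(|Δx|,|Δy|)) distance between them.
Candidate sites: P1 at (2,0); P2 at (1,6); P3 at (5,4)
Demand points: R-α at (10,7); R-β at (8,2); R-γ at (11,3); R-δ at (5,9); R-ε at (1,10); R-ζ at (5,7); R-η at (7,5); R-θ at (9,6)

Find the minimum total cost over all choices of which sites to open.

48

Open {P3}: assign each demand point to its cheapest open site.
  R-α→P3 5, R-β→P3 3, R-γ→P3 6, R-δ→P3 5, R-ε→P3 6, R-ζ→P3 3, R-η→P3 2, R-θ→P3 4
  crew travel cost 34, fixed 14 → total 48.
Compare {P2, P3}: crew travel cost 31 + fixed 32 = 63.
Compare {P1, P3}: crew travel cost 34 + fixed 31 = 65.
Compare {P2}: crew travel cost 52 + fixed 18 = 70.
All other subsets cost ≥ 63. Minimum total cost: 48.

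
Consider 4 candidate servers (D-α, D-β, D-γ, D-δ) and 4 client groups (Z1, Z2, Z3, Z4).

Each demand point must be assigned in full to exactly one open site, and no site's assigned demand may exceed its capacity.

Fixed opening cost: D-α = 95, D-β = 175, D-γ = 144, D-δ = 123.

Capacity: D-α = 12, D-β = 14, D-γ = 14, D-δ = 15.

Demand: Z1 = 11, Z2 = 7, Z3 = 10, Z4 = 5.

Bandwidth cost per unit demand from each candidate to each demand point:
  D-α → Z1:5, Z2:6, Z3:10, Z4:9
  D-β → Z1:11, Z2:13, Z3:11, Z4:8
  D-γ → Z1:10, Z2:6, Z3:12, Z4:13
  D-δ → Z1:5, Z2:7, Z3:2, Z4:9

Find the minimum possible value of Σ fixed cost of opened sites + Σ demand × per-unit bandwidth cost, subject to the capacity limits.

524

Open {D-α, D-γ, D-δ}; cheapest assignment that respects the capacities:
  D-α (cap 12, load 11): Z1 — cost 11×5 = 55
  D-γ (cap 14, load 7): Z2 — cost 7×6 = 42
  D-δ (cap 15, load 15): Z3, Z4 — cost 10×2 + 5×9 = 65
  Shipping 162, fixed 362 → total 524.
  Any other capacity-feasible assignment to {D-α, D-γ, D-δ} ships for at least 162.
Compare {D-α, D-β, D-δ}: its best feasible assignment gives total 599.
Compare {D-β, D-γ, D-δ}: its best feasible assignment gives total 670.
Every other set of open sites that can feasibly serve all demand totals ≥ 599 even under its best assignment. Minimum: 524.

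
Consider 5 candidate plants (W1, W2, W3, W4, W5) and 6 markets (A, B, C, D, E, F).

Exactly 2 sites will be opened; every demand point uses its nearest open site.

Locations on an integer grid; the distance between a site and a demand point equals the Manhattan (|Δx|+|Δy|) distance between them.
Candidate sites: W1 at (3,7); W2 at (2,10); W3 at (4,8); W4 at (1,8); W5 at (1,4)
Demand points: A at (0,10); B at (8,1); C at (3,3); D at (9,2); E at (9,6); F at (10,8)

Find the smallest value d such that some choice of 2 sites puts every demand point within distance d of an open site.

10

Open {W1, W5}.
  Farthest demand point is B at distance 10 (to W5); all others are ≤ 10.
With {W2, W5} the worst case is 10.
With {W3, W5} the worst case is 10.
No size-2 selection achieves below 10.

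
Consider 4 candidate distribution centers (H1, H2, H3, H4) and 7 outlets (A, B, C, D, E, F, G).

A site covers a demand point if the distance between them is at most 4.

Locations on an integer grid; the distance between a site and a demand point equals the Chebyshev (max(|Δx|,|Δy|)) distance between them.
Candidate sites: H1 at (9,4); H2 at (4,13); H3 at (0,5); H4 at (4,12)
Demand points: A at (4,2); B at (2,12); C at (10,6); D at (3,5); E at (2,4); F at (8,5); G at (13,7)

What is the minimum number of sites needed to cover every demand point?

Coverage sets (demand points within 4 of each site):
  H1: {C, F, G}
  H2: {B}
  H3: {A, D, E}
  H4: {B}
No 2 sites suffice: every size-2 union leaves at least one demand point uncovered.
But {H1, H2, H3} covers everything, so the minimum is 3.

3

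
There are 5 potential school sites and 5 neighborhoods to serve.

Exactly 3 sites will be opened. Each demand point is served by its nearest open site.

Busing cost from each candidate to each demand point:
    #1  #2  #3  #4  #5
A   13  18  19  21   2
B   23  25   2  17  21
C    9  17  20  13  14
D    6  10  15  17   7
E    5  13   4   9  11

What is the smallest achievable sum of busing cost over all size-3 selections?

30

Open {A, D, E}.
  #1→E 5, #2→D 10, #3→E 4, #4→E 9, #5→A 2  ⇒ total 30.
Compare {A, B, E}: total 31.
Compare {A, C, E}: total 33.
No size-3 selection does better; minimum is 30.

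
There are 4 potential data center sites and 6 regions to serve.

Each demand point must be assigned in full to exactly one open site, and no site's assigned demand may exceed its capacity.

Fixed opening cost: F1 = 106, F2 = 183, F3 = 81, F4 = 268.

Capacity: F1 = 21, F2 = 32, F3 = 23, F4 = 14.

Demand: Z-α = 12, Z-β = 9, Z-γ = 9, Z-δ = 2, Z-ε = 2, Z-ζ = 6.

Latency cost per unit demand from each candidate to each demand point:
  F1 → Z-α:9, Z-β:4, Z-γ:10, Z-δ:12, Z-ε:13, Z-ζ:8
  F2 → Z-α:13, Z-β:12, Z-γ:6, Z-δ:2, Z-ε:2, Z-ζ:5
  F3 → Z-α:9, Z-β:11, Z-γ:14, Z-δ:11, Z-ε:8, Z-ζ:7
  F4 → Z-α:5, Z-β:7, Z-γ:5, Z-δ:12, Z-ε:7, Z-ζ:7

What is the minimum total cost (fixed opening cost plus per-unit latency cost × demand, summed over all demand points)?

Open {F1, F3}; cheapest assignment that respects the capacities:
  F1 (cap 21, load 18): Z-β, Z-γ — cost 9×4 + 9×10 = 126
  F3 (cap 23, load 22): Z-α, Z-δ, Z-ε, Z-ζ — cost 12×9 + 2×11 + 2×8 + 6×7 = 188
  Shipping 314, fixed 187 → total 501.
  Any other capacity-feasible assignment to {F1, F3} ships for at least 314.
Compare {F1, F2}: its best feasible assignment gives total 525.
Compare {F2, F3}: its best feasible assignment gives total 563.
Every other set of open sites that can feasibly serve all demand totals ≥ 525 even under its best assignment. Minimum: 501.

501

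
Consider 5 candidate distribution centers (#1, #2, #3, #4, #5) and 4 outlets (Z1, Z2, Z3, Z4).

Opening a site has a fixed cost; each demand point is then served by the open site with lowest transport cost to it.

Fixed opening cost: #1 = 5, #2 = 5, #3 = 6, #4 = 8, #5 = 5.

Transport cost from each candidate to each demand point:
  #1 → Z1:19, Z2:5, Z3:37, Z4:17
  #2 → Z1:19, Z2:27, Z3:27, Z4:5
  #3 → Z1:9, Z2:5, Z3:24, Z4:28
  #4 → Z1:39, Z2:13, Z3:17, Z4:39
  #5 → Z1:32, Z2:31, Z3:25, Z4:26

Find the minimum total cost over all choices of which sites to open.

54

Open {#2, #3}: assign each demand point to its cheapest open site.
  Z1→#3 9, Z2→#3 5, Z3→#3 24, Z4→#2 5
  transport cost 43, fixed 11 → total 54.
Compare {#2, #3, #4}: transport cost 36 + fixed 19 = 55.
Compare {#1, #2, #3}: transport cost 43 + fixed 16 = 59.
Compare {#2, #3, #5}: transport cost 43 + fixed 16 = 59.
All other subsets cost ≥ 55. Minimum total cost: 54.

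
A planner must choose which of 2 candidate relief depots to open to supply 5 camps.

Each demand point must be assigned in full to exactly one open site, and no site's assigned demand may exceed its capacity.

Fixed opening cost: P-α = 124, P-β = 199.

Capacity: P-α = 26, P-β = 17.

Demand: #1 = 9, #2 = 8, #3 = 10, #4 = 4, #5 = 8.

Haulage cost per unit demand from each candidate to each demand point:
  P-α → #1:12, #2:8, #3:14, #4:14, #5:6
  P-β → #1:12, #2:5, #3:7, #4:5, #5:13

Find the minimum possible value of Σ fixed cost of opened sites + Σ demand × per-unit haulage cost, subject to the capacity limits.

Open {P-α, P-β}; cheapest assignment that respects the capacities:
  P-α (cap 26, load 25): #1, #2, #5 — cost 9×12 + 8×8 + 8×6 = 220
  P-β (cap 17, load 14): #3, #4 — cost 10×7 + 4×5 = 90
  Shipping 310, fixed 323 → total 633.
  Any other capacity-feasible assignment to {P-α, P-β} ships for at least 310.
Total demand is 39 and no other set of sites has combined capacity ≥ 39, so {P-α, P-β} is the only feasible choice of open sites. Minimum: 633.

633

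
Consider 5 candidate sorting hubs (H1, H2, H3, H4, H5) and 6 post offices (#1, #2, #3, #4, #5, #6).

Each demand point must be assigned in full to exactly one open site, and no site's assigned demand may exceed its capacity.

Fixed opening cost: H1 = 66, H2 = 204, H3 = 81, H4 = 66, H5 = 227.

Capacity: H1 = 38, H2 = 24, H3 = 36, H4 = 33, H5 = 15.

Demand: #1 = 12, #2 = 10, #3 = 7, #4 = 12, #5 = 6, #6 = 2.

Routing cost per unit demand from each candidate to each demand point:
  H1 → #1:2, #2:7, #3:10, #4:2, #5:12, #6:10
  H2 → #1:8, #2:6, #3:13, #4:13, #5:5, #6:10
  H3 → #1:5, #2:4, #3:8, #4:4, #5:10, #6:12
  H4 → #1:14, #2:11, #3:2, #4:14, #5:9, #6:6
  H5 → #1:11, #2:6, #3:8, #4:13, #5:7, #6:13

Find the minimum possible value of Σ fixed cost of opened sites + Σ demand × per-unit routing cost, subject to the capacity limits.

Open {H1, H4}; cheapest assignment that respects the capacities:
  H1 (cap 38, load 34): #1, #2, #4 — cost 12×2 + 10×7 + 12×2 = 118
  H4 (cap 33, load 15): #3, #5, #6 — cost 7×2 + 6×9 + 2×6 = 80
  Shipping 198, fixed 132 → total 330.
  Any other capacity-feasible assignment to {H1, H4} ships for at least 198.
Compare {H1, H3}: its best feasible assignment gives total 371.
Compare {H3, H4}: its best feasible assignment gives total 375.
Every other set of open sites that can feasibly serve all demand totals ≥ 371 even under its best assignment. Minimum: 330.

330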